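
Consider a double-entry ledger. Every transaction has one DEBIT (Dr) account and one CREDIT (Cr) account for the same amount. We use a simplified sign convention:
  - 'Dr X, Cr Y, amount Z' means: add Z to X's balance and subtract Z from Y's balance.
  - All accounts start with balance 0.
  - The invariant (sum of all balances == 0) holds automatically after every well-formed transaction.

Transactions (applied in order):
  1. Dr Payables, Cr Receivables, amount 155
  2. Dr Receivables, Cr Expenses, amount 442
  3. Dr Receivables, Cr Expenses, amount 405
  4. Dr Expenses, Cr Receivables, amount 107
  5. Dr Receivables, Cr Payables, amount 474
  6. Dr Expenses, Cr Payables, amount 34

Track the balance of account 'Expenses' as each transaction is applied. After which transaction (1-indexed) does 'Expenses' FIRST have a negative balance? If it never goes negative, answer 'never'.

Answer: 2

Derivation:
After txn 1: Expenses=0
After txn 2: Expenses=-442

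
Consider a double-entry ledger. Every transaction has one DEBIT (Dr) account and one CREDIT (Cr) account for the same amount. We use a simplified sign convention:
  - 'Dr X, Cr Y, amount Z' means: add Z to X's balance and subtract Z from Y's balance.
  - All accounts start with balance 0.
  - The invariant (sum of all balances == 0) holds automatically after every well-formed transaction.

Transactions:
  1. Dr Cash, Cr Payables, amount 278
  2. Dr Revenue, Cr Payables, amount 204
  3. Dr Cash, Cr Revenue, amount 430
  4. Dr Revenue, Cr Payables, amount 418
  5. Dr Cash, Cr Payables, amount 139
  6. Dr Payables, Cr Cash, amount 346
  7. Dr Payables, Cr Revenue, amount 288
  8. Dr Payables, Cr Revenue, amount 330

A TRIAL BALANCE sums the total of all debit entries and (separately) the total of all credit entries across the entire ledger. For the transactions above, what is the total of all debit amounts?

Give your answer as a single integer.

Txn 1: debit+=278
Txn 2: debit+=204
Txn 3: debit+=430
Txn 4: debit+=418
Txn 5: debit+=139
Txn 6: debit+=346
Txn 7: debit+=288
Txn 8: debit+=330
Total debits = 2433

Answer: 2433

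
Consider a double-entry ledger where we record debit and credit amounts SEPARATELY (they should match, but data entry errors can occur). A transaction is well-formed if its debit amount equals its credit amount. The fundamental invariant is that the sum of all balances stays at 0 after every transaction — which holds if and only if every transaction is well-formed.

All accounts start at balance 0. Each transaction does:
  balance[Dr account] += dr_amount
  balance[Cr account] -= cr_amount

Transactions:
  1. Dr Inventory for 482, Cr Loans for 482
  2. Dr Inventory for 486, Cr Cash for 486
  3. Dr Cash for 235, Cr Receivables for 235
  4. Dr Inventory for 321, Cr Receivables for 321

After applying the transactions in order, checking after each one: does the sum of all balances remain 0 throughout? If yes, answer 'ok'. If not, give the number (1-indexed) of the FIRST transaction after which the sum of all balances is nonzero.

Answer: ok

Derivation:
After txn 1: dr=482 cr=482 sum_balances=0
After txn 2: dr=486 cr=486 sum_balances=0
After txn 3: dr=235 cr=235 sum_balances=0
After txn 4: dr=321 cr=321 sum_balances=0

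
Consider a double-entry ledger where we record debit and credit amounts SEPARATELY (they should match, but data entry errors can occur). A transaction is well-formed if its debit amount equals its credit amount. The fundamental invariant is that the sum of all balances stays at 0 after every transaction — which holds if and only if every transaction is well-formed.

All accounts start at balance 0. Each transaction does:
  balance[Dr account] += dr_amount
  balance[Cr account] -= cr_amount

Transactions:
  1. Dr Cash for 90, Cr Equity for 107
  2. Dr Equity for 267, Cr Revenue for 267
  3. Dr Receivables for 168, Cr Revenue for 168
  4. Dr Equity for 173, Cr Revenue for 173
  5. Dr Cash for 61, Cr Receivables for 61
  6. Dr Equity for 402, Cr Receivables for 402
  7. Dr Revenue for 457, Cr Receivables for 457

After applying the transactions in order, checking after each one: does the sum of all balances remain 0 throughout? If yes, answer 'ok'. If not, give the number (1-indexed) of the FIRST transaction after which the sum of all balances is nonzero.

Answer: 1

Derivation:
After txn 1: dr=90 cr=107 sum_balances=-17
After txn 2: dr=267 cr=267 sum_balances=-17
After txn 3: dr=168 cr=168 sum_balances=-17
After txn 4: dr=173 cr=173 sum_balances=-17
After txn 5: dr=61 cr=61 sum_balances=-17
After txn 6: dr=402 cr=402 sum_balances=-17
After txn 7: dr=457 cr=457 sum_balances=-17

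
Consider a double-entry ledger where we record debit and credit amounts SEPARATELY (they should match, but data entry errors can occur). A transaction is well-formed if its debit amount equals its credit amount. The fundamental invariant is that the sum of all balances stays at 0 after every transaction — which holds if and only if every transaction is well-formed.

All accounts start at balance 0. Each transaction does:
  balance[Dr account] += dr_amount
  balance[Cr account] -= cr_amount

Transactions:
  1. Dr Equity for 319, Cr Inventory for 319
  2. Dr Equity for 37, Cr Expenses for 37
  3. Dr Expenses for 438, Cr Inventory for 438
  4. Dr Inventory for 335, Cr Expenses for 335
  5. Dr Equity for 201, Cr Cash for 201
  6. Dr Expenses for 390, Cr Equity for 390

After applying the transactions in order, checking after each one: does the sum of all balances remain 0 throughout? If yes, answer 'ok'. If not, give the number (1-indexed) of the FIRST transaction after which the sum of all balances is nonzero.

Answer: ok

Derivation:
After txn 1: dr=319 cr=319 sum_balances=0
After txn 2: dr=37 cr=37 sum_balances=0
After txn 3: dr=438 cr=438 sum_balances=0
After txn 4: dr=335 cr=335 sum_balances=0
After txn 5: dr=201 cr=201 sum_balances=0
After txn 6: dr=390 cr=390 sum_balances=0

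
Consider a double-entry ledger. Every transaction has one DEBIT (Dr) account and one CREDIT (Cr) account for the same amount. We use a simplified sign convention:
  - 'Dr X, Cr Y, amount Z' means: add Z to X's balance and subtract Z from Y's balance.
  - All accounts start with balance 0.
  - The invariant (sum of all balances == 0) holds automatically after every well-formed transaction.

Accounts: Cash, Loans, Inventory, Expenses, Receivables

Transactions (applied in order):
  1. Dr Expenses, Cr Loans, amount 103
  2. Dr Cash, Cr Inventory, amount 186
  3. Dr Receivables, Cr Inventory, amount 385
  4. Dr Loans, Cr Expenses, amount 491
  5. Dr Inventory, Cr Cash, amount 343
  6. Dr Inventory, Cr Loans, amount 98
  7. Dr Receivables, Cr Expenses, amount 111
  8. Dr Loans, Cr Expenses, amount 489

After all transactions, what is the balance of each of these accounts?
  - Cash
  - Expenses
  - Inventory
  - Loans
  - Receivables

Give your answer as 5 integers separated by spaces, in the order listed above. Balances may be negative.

Answer: -157 -988 -130 779 496

Derivation:
After txn 1 (Dr Expenses, Cr Loans, amount 103): Expenses=103 Loans=-103
After txn 2 (Dr Cash, Cr Inventory, amount 186): Cash=186 Expenses=103 Inventory=-186 Loans=-103
After txn 3 (Dr Receivables, Cr Inventory, amount 385): Cash=186 Expenses=103 Inventory=-571 Loans=-103 Receivables=385
After txn 4 (Dr Loans, Cr Expenses, amount 491): Cash=186 Expenses=-388 Inventory=-571 Loans=388 Receivables=385
After txn 5 (Dr Inventory, Cr Cash, amount 343): Cash=-157 Expenses=-388 Inventory=-228 Loans=388 Receivables=385
After txn 6 (Dr Inventory, Cr Loans, amount 98): Cash=-157 Expenses=-388 Inventory=-130 Loans=290 Receivables=385
After txn 7 (Dr Receivables, Cr Expenses, amount 111): Cash=-157 Expenses=-499 Inventory=-130 Loans=290 Receivables=496
After txn 8 (Dr Loans, Cr Expenses, amount 489): Cash=-157 Expenses=-988 Inventory=-130 Loans=779 Receivables=496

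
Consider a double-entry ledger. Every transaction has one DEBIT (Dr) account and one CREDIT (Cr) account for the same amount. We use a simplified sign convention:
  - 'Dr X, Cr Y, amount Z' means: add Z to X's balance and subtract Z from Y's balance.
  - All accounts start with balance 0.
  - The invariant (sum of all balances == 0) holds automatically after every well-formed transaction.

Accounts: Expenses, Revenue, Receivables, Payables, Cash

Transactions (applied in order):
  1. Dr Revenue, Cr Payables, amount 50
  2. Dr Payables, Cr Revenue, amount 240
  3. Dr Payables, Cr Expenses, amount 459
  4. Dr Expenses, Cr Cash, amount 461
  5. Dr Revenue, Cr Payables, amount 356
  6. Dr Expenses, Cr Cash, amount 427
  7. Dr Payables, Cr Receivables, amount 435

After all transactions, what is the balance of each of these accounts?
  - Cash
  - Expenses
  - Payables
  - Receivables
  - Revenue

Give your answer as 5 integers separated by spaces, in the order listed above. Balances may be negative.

After txn 1 (Dr Revenue, Cr Payables, amount 50): Payables=-50 Revenue=50
After txn 2 (Dr Payables, Cr Revenue, amount 240): Payables=190 Revenue=-190
After txn 3 (Dr Payables, Cr Expenses, amount 459): Expenses=-459 Payables=649 Revenue=-190
After txn 4 (Dr Expenses, Cr Cash, amount 461): Cash=-461 Expenses=2 Payables=649 Revenue=-190
After txn 5 (Dr Revenue, Cr Payables, amount 356): Cash=-461 Expenses=2 Payables=293 Revenue=166
After txn 6 (Dr Expenses, Cr Cash, amount 427): Cash=-888 Expenses=429 Payables=293 Revenue=166
After txn 7 (Dr Payables, Cr Receivables, amount 435): Cash=-888 Expenses=429 Payables=728 Receivables=-435 Revenue=166

Answer: -888 429 728 -435 166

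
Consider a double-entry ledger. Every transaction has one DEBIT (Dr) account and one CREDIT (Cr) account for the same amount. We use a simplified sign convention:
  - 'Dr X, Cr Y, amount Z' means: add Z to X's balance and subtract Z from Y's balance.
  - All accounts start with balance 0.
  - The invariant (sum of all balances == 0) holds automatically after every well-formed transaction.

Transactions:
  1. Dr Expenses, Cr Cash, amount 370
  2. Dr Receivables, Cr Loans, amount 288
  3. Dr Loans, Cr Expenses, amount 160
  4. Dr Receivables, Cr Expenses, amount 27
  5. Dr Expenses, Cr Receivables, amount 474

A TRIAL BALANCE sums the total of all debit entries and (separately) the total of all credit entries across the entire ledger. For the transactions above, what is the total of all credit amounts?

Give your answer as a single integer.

Txn 1: credit+=370
Txn 2: credit+=288
Txn 3: credit+=160
Txn 4: credit+=27
Txn 5: credit+=474
Total credits = 1319

Answer: 1319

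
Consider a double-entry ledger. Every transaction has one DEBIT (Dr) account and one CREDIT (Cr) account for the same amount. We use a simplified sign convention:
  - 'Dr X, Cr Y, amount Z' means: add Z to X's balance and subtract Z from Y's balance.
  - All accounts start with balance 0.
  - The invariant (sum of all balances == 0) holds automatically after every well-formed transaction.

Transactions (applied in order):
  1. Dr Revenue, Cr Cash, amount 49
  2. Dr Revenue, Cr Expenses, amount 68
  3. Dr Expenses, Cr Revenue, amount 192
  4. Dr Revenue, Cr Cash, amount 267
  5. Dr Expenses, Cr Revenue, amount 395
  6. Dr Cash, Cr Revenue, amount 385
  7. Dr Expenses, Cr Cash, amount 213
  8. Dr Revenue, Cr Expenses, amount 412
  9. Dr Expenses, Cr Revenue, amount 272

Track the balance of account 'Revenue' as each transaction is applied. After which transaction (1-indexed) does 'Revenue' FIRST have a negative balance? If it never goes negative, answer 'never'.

After txn 1: Revenue=49
After txn 2: Revenue=117
After txn 3: Revenue=-75

Answer: 3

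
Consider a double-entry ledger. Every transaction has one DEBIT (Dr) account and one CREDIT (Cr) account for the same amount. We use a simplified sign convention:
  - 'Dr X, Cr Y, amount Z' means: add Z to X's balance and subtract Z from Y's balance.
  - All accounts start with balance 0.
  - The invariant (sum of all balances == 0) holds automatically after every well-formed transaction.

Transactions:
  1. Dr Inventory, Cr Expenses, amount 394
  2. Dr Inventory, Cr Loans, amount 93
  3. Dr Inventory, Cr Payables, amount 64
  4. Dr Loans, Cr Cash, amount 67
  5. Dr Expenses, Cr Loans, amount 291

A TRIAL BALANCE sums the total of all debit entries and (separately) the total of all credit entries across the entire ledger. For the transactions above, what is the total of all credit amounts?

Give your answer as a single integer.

Txn 1: credit+=394
Txn 2: credit+=93
Txn 3: credit+=64
Txn 4: credit+=67
Txn 5: credit+=291
Total credits = 909

Answer: 909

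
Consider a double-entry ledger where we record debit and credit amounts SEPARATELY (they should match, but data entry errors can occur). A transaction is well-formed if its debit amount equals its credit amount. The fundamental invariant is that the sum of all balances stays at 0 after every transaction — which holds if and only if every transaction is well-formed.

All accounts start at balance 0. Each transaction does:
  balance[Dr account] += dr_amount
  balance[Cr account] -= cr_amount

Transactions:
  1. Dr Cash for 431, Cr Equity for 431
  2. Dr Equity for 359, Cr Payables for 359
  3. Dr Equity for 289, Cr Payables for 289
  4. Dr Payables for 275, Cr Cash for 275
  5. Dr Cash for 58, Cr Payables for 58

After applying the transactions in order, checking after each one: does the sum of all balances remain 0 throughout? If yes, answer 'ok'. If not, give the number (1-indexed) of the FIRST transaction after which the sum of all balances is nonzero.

After txn 1: dr=431 cr=431 sum_balances=0
After txn 2: dr=359 cr=359 sum_balances=0
After txn 3: dr=289 cr=289 sum_balances=0
After txn 4: dr=275 cr=275 sum_balances=0
After txn 5: dr=58 cr=58 sum_balances=0

Answer: ok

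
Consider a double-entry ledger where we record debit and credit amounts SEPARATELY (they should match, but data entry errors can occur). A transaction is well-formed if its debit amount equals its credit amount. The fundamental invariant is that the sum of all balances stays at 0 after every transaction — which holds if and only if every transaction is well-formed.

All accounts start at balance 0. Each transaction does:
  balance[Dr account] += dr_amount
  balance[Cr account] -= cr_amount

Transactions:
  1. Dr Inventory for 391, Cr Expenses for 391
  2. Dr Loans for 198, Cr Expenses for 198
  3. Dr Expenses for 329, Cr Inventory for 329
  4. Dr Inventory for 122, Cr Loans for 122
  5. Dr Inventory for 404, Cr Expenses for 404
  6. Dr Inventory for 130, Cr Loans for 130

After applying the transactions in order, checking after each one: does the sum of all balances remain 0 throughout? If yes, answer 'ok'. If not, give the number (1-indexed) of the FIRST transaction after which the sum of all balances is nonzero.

After txn 1: dr=391 cr=391 sum_balances=0
After txn 2: dr=198 cr=198 sum_balances=0
After txn 3: dr=329 cr=329 sum_balances=0
After txn 4: dr=122 cr=122 sum_balances=0
After txn 5: dr=404 cr=404 sum_balances=0
After txn 6: dr=130 cr=130 sum_balances=0

Answer: ok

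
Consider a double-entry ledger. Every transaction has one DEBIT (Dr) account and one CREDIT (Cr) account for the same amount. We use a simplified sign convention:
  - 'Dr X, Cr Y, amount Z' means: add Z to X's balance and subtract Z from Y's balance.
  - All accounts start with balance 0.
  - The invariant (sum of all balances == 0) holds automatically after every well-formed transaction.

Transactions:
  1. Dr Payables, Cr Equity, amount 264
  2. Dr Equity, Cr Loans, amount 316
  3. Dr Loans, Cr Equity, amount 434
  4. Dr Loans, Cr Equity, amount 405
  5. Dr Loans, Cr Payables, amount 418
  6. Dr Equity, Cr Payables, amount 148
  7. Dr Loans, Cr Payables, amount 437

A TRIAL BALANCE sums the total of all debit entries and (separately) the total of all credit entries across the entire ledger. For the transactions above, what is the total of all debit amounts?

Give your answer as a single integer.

Txn 1: debit+=264
Txn 2: debit+=316
Txn 3: debit+=434
Txn 4: debit+=405
Txn 5: debit+=418
Txn 6: debit+=148
Txn 7: debit+=437
Total debits = 2422

Answer: 2422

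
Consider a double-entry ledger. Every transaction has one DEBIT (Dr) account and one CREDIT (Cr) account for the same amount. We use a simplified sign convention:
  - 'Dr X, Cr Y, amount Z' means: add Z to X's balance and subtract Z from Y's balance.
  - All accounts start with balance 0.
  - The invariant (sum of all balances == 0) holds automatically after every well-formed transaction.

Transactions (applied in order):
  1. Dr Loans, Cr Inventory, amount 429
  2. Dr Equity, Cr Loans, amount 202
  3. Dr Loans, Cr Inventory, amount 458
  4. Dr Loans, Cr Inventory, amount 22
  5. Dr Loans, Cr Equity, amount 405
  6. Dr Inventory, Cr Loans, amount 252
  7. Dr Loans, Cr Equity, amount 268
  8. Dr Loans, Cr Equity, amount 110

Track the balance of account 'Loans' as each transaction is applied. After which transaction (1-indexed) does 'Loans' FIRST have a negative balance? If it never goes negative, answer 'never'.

Answer: never

Derivation:
After txn 1: Loans=429
After txn 2: Loans=227
After txn 3: Loans=685
After txn 4: Loans=707
After txn 5: Loans=1112
After txn 6: Loans=860
After txn 7: Loans=1128
After txn 8: Loans=1238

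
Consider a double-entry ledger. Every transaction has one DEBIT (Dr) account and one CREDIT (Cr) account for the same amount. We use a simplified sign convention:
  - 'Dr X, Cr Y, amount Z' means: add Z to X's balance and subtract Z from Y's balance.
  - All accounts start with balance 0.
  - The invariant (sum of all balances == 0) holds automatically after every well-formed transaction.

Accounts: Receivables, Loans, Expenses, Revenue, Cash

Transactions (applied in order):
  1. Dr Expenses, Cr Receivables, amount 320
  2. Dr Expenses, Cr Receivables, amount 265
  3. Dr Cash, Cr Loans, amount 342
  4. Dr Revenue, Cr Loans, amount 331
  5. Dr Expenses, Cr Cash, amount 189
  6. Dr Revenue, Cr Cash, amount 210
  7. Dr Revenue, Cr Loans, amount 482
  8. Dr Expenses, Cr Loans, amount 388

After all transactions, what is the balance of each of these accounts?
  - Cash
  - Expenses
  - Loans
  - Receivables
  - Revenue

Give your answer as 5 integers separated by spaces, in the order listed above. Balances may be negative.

Answer: -57 1162 -1543 -585 1023

Derivation:
After txn 1 (Dr Expenses, Cr Receivables, amount 320): Expenses=320 Receivables=-320
After txn 2 (Dr Expenses, Cr Receivables, amount 265): Expenses=585 Receivables=-585
After txn 3 (Dr Cash, Cr Loans, amount 342): Cash=342 Expenses=585 Loans=-342 Receivables=-585
After txn 4 (Dr Revenue, Cr Loans, amount 331): Cash=342 Expenses=585 Loans=-673 Receivables=-585 Revenue=331
After txn 5 (Dr Expenses, Cr Cash, amount 189): Cash=153 Expenses=774 Loans=-673 Receivables=-585 Revenue=331
After txn 6 (Dr Revenue, Cr Cash, amount 210): Cash=-57 Expenses=774 Loans=-673 Receivables=-585 Revenue=541
After txn 7 (Dr Revenue, Cr Loans, amount 482): Cash=-57 Expenses=774 Loans=-1155 Receivables=-585 Revenue=1023
After txn 8 (Dr Expenses, Cr Loans, amount 388): Cash=-57 Expenses=1162 Loans=-1543 Receivables=-585 Revenue=1023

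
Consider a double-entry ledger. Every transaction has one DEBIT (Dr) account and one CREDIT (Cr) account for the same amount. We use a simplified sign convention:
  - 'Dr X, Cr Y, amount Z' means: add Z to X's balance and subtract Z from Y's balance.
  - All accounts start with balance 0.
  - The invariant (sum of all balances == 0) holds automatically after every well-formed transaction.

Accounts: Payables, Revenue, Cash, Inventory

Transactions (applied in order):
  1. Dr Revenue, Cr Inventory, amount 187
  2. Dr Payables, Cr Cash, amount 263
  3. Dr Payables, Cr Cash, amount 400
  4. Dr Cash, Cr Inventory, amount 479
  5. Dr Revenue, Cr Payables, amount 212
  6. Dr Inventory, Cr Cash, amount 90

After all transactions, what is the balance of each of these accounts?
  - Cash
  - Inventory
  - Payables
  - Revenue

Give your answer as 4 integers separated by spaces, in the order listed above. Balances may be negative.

After txn 1 (Dr Revenue, Cr Inventory, amount 187): Inventory=-187 Revenue=187
After txn 2 (Dr Payables, Cr Cash, amount 263): Cash=-263 Inventory=-187 Payables=263 Revenue=187
After txn 3 (Dr Payables, Cr Cash, amount 400): Cash=-663 Inventory=-187 Payables=663 Revenue=187
After txn 4 (Dr Cash, Cr Inventory, amount 479): Cash=-184 Inventory=-666 Payables=663 Revenue=187
After txn 5 (Dr Revenue, Cr Payables, amount 212): Cash=-184 Inventory=-666 Payables=451 Revenue=399
After txn 6 (Dr Inventory, Cr Cash, amount 90): Cash=-274 Inventory=-576 Payables=451 Revenue=399

Answer: -274 -576 451 399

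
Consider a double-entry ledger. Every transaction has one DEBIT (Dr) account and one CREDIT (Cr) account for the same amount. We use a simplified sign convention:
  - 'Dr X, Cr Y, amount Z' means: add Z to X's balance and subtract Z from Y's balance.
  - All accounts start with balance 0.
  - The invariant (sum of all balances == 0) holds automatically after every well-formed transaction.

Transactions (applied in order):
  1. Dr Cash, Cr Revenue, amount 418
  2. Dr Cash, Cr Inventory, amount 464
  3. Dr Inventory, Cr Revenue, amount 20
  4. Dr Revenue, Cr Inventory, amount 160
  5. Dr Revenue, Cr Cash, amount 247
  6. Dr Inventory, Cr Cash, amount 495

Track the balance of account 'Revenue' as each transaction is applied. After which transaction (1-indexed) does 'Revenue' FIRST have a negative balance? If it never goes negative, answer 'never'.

Answer: 1

Derivation:
After txn 1: Revenue=-418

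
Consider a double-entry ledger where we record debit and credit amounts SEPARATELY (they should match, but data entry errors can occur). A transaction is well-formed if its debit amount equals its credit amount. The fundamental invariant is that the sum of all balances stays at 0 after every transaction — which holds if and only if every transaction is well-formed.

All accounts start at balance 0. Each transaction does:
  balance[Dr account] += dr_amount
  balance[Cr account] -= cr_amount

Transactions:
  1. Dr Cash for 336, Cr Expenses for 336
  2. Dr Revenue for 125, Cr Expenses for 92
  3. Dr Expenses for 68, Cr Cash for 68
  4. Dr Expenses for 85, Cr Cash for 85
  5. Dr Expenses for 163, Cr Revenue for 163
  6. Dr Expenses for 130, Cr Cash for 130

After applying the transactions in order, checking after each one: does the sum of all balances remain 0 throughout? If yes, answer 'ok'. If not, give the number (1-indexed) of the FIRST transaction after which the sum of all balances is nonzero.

Answer: 2

Derivation:
After txn 1: dr=336 cr=336 sum_balances=0
After txn 2: dr=125 cr=92 sum_balances=33
After txn 3: dr=68 cr=68 sum_balances=33
After txn 4: dr=85 cr=85 sum_balances=33
After txn 5: dr=163 cr=163 sum_balances=33
After txn 6: dr=130 cr=130 sum_balances=33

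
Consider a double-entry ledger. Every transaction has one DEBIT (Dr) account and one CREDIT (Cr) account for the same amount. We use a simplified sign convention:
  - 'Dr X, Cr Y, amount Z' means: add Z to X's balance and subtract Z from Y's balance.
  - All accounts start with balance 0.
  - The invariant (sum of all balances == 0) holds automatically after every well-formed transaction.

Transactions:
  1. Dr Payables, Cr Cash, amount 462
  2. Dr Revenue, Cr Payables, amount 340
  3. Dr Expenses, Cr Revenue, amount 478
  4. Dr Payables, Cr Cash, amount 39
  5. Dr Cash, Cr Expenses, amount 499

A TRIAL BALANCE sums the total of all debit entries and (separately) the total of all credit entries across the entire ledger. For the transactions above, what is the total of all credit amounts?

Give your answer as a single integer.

Txn 1: credit+=462
Txn 2: credit+=340
Txn 3: credit+=478
Txn 4: credit+=39
Txn 5: credit+=499
Total credits = 1818

Answer: 1818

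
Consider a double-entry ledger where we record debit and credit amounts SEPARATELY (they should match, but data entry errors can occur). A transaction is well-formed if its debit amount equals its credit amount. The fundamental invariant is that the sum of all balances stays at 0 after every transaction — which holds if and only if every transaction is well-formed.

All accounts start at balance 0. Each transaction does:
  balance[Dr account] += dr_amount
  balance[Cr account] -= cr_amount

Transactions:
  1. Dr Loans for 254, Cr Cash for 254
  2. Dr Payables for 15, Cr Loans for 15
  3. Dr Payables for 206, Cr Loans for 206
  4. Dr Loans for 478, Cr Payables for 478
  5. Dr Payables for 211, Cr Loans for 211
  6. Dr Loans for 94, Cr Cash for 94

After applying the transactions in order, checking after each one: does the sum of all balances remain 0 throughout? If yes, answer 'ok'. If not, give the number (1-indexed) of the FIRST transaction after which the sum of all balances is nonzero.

After txn 1: dr=254 cr=254 sum_balances=0
After txn 2: dr=15 cr=15 sum_balances=0
After txn 3: dr=206 cr=206 sum_balances=0
After txn 4: dr=478 cr=478 sum_balances=0
After txn 5: dr=211 cr=211 sum_balances=0
After txn 6: dr=94 cr=94 sum_balances=0

Answer: ok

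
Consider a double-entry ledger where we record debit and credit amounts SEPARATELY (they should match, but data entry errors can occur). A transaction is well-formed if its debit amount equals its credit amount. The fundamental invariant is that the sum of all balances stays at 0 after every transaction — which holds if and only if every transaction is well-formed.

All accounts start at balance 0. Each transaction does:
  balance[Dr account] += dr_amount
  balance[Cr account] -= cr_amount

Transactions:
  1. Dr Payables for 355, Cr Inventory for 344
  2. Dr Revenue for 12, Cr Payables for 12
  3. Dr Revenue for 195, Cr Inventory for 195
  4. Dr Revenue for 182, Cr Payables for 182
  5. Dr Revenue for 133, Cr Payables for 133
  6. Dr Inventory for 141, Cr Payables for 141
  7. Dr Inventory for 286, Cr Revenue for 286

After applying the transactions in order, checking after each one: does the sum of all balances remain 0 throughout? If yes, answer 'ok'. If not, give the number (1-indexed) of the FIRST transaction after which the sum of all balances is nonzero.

After txn 1: dr=355 cr=344 sum_balances=11
After txn 2: dr=12 cr=12 sum_balances=11
After txn 3: dr=195 cr=195 sum_balances=11
After txn 4: dr=182 cr=182 sum_balances=11
After txn 5: dr=133 cr=133 sum_balances=11
After txn 6: dr=141 cr=141 sum_balances=11
After txn 7: dr=286 cr=286 sum_balances=11

Answer: 1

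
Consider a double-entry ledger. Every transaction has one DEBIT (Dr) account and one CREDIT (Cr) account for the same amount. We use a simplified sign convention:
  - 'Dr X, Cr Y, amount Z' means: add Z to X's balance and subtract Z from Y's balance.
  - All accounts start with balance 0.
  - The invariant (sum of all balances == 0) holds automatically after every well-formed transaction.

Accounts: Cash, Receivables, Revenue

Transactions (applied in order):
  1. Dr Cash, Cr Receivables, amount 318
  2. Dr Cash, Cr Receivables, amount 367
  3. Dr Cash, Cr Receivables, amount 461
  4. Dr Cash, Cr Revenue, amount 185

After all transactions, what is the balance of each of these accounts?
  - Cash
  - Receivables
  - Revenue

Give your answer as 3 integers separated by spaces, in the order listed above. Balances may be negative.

After txn 1 (Dr Cash, Cr Receivables, amount 318): Cash=318 Receivables=-318
After txn 2 (Dr Cash, Cr Receivables, amount 367): Cash=685 Receivables=-685
After txn 3 (Dr Cash, Cr Receivables, amount 461): Cash=1146 Receivables=-1146
After txn 4 (Dr Cash, Cr Revenue, amount 185): Cash=1331 Receivables=-1146 Revenue=-185

Answer: 1331 -1146 -185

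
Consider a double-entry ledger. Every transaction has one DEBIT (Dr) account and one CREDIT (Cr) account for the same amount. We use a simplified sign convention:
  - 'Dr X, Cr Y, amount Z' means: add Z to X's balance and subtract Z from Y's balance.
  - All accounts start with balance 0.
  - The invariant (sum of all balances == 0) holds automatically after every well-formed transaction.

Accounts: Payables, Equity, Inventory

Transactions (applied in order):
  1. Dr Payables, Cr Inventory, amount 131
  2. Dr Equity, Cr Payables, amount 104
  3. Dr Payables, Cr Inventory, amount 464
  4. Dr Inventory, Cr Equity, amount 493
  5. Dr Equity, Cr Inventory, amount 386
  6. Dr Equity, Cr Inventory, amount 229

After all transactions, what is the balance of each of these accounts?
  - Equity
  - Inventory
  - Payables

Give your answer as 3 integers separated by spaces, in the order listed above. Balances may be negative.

Answer: 226 -717 491

Derivation:
After txn 1 (Dr Payables, Cr Inventory, amount 131): Inventory=-131 Payables=131
After txn 2 (Dr Equity, Cr Payables, amount 104): Equity=104 Inventory=-131 Payables=27
After txn 3 (Dr Payables, Cr Inventory, amount 464): Equity=104 Inventory=-595 Payables=491
After txn 4 (Dr Inventory, Cr Equity, amount 493): Equity=-389 Inventory=-102 Payables=491
After txn 5 (Dr Equity, Cr Inventory, amount 386): Equity=-3 Inventory=-488 Payables=491
After txn 6 (Dr Equity, Cr Inventory, amount 229): Equity=226 Inventory=-717 Payables=491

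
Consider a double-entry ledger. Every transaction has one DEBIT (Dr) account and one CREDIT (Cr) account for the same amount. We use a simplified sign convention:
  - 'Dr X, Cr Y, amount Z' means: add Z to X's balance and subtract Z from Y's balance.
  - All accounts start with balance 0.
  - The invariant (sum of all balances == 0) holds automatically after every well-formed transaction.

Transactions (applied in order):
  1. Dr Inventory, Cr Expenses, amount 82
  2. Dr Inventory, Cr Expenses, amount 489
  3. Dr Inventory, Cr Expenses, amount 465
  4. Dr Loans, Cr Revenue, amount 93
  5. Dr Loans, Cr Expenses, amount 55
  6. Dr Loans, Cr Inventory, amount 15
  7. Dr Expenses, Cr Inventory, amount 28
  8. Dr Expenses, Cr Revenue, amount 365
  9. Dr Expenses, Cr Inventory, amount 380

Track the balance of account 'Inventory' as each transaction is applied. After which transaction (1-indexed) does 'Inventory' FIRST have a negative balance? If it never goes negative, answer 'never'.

After txn 1: Inventory=82
After txn 2: Inventory=571
After txn 3: Inventory=1036
After txn 4: Inventory=1036
After txn 5: Inventory=1036
After txn 6: Inventory=1021
After txn 7: Inventory=993
After txn 8: Inventory=993
After txn 9: Inventory=613

Answer: never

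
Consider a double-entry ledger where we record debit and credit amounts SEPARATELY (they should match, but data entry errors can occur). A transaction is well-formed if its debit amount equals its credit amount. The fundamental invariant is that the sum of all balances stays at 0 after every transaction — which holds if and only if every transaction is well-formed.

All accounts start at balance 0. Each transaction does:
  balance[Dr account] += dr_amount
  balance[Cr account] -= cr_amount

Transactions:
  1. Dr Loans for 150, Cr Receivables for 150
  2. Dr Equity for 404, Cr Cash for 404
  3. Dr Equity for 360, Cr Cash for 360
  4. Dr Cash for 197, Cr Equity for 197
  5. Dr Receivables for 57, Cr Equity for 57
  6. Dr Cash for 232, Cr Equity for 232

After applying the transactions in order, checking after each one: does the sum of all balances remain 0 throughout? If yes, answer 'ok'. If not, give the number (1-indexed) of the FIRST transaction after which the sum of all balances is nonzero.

Answer: ok

Derivation:
After txn 1: dr=150 cr=150 sum_balances=0
After txn 2: dr=404 cr=404 sum_balances=0
After txn 3: dr=360 cr=360 sum_balances=0
After txn 4: dr=197 cr=197 sum_balances=0
After txn 5: dr=57 cr=57 sum_balances=0
After txn 6: dr=232 cr=232 sum_balances=0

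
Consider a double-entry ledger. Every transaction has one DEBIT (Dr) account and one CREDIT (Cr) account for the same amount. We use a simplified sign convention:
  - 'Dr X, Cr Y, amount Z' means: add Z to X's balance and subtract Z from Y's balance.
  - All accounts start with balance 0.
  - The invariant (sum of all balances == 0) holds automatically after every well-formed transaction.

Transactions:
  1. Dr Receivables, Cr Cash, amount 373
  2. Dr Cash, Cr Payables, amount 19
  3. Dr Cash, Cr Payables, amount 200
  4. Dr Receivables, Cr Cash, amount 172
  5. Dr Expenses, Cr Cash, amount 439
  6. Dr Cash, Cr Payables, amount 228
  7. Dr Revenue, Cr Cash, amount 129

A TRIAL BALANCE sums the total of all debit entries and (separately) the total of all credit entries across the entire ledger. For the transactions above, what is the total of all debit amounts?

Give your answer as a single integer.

Txn 1: debit+=373
Txn 2: debit+=19
Txn 3: debit+=200
Txn 4: debit+=172
Txn 5: debit+=439
Txn 6: debit+=228
Txn 7: debit+=129
Total debits = 1560

Answer: 1560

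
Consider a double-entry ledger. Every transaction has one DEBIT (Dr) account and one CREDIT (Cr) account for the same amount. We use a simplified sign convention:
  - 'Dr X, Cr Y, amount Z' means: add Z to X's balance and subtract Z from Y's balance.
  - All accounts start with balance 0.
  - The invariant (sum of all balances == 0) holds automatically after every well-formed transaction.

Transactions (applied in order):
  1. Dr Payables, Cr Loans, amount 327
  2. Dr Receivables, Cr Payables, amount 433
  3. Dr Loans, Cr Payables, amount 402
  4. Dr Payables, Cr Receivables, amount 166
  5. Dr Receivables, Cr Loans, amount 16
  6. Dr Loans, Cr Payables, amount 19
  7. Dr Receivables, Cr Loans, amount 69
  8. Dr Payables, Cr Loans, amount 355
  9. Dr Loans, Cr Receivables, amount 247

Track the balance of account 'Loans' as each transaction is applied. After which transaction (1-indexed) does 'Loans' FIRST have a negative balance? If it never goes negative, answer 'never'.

Answer: 1

Derivation:
After txn 1: Loans=-327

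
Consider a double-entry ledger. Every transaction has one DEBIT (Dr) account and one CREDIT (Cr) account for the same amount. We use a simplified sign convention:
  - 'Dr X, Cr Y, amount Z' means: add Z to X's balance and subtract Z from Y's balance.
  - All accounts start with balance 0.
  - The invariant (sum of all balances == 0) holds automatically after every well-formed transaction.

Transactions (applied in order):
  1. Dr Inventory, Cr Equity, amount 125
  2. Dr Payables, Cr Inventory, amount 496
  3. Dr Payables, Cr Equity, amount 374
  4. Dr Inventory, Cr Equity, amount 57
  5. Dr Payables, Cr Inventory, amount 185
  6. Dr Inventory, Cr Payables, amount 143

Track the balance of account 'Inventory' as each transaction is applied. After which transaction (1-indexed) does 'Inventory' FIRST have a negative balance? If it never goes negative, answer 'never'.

After txn 1: Inventory=125
After txn 2: Inventory=-371

Answer: 2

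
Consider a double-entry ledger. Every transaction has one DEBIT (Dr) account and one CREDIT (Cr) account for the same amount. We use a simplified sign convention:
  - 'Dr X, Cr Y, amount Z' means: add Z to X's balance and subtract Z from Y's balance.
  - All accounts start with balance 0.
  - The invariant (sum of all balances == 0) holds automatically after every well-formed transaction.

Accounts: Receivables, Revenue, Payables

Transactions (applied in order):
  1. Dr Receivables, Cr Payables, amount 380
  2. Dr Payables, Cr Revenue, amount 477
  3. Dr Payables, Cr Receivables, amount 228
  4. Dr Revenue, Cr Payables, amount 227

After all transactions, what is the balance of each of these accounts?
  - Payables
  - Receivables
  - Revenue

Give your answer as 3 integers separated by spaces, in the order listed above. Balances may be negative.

After txn 1 (Dr Receivables, Cr Payables, amount 380): Payables=-380 Receivables=380
After txn 2 (Dr Payables, Cr Revenue, amount 477): Payables=97 Receivables=380 Revenue=-477
After txn 3 (Dr Payables, Cr Receivables, amount 228): Payables=325 Receivables=152 Revenue=-477
After txn 4 (Dr Revenue, Cr Payables, amount 227): Payables=98 Receivables=152 Revenue=-250

Answer: 98 152 -250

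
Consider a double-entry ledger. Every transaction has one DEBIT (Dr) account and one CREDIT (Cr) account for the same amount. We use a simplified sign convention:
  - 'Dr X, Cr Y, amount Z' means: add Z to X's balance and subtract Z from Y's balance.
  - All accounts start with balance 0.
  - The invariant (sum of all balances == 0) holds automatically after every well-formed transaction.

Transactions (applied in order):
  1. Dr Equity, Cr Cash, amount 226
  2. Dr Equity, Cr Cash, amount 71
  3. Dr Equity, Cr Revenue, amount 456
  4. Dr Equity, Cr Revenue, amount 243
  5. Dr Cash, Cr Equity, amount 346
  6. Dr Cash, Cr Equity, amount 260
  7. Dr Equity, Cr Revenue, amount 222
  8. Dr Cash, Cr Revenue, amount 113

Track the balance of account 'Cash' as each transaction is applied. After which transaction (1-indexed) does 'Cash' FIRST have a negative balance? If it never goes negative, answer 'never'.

Answer: 1

Derivation:
After txn 1: Cash=-226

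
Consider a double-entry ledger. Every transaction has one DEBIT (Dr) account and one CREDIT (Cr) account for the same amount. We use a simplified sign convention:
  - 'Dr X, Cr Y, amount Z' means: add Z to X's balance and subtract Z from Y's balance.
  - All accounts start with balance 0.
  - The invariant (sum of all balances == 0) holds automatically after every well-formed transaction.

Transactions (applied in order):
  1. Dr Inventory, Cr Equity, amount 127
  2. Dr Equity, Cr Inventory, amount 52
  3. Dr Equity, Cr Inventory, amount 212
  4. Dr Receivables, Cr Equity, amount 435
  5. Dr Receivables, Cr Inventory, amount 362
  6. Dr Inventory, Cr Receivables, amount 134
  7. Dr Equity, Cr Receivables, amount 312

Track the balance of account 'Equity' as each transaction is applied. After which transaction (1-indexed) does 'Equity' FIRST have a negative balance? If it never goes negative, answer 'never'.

Answer: 1

Derivation:
After txn 1: Equity=-127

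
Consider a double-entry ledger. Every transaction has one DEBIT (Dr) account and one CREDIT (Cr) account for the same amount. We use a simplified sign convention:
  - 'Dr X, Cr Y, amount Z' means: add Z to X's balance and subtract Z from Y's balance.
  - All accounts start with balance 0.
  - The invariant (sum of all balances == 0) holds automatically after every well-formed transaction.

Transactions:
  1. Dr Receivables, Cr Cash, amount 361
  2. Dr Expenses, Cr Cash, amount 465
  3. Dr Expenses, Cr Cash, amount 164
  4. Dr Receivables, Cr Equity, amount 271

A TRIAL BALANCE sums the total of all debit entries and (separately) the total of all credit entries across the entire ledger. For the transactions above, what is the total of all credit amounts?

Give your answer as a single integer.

Answer: 1261

Derivation:
Txn 1: credit+=361
Txn 2: credit+=465
Txn 3: credit+=164
Txn 4: credit+=271
Total credits = 1261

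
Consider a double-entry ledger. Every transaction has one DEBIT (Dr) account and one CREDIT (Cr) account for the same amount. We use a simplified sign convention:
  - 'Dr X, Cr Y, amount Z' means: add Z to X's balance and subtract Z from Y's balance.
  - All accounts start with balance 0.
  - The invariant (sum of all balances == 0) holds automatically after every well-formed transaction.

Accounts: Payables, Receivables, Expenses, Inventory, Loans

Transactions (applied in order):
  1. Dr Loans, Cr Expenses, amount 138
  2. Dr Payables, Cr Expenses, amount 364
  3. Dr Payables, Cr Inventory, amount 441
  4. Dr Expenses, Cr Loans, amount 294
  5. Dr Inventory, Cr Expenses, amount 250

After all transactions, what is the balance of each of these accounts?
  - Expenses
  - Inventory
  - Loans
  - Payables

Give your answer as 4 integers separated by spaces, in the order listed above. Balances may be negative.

After txn 1 (Dr Loans, Cr Expenses, amount 138): Expenses=-138 Loans=138
After txn 2 (Dr Payables, Cr Expenses, amount 364): Expenses=-502 Loans=138 Payables=364
After txn 3 (Dr Payables, Cr Inventory, amount 441): Expenses=-502 Inventory=-441 Loans=138 Payables=805
After txn 4 (Dr Expenses, Cr Loans, amount 294): Expenses=-208 Inventory=-441 Loans=-156 Payables=805
After txn 5 (Dr Inventory, Cr Expenses, amount 250): Expenses=-458 Inventory=-191 Loans=-156 Payables=805

Answer: -458 -191 -156 805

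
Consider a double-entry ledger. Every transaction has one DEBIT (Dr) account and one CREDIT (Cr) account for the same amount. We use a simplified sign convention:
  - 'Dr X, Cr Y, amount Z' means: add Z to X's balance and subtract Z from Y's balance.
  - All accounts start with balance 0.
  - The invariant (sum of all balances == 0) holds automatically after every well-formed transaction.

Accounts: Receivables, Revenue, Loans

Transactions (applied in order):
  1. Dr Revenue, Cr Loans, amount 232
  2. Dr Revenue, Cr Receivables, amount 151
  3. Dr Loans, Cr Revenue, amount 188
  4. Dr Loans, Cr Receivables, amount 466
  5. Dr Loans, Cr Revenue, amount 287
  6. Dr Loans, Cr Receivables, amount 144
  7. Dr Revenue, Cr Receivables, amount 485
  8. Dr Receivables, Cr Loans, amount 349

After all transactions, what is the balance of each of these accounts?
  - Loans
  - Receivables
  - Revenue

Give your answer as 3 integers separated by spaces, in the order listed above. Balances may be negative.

After txn 1 (Dr Revenue, Cr Loans, amount 232): Loans=-232 Revenue=232
After txn 2 (Dr Revenue, Cr Receivables, amount 151): Loans=-232 Receivables=-151 Revenue=383
After txn 3 (Dr Loans, Cr Revenue, amount 188): Loans=-44 Receivables=-151 Revenue=195
After txn 4 (Dr Loans, Cr Receivables, amount 466): Loans=422 Receivables=-617 Revenue=195
After txn 5 (Dr Loans, Cr Revenue, amount 287): Loans=709 Receivables=-617 Revenue=-92
After txn 6 (Dr Loans, Cr Receivables, amount 144): Loans=853 Receivables=-761 Revenue=-92
After txn 7 (Dr Revenue, Cr Receivables, amount 485): Loans=853 Receivables=-1246 Revenue=393
After txn 8 (Dr Receivables, Cr Loans, amount 349): Loans=504 Receivables=-897 Revenue=393

Answer: 504 -897 393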